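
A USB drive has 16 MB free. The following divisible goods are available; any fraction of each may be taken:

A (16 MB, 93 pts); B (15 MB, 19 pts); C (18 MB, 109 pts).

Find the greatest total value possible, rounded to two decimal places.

Take in order of value per unit:
- C (109/18 per unit): 16 of 18 → value 16×109/18 = 96.8889, running total 96.89
Total 96.89.

96.89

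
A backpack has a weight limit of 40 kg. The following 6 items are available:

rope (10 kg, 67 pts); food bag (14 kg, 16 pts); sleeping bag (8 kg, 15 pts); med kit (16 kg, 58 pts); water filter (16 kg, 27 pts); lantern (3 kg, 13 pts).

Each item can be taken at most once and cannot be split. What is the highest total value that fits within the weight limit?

153 pts

Check high-value combinations within 40 kg:
- rope+sleeping bag+med kit+lantern: weight 10+8+16+3=37, value 67+15+58+13=153
- rope+food bag+med kit: weight 10+14+16=40, value 67+16+58=141
- rope+sleeping bag+med kit: weight 10+8+16=34, value 67+15+58=140
- rope+med kit+lantern: weight 10+16+3=29, value 67+58+13=138
Best: 153 pts.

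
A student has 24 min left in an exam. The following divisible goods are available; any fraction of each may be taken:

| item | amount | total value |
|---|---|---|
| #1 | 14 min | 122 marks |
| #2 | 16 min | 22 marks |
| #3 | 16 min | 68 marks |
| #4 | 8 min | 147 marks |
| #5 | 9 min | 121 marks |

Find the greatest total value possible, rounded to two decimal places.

329.00

Take in order of value per unit:
- #4 (147/8 per unit): all 8 → value 147, running total 147.00
- #5 (121/9 per unit): all 9 → value 121, running total 268.00
- #1 (122/14 per unit): 7 of 14 → value 7×122/14 = 61.0000, running total 329.00
Total 329.00.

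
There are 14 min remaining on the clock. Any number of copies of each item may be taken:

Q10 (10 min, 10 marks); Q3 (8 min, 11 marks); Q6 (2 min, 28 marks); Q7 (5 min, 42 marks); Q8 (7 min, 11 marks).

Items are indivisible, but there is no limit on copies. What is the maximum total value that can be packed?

196 marks

Best value-per-unit is Q6 at 28/2, and filling with it alone uses time 7×2=14. No mix of the others beats 7×28 = 196.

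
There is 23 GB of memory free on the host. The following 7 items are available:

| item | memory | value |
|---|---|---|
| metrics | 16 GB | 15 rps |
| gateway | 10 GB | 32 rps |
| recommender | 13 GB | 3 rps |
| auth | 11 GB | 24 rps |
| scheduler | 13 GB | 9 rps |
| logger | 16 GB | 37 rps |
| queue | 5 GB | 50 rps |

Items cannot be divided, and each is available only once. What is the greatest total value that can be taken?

87 rps

Check high-value combinations within 23 GB:
- logger+queue: memory 16+5=21, value 37+50=87
- gateway+queue: memory 10+5=15, value 32+50=82
- auth+queue: memory 11+5=16, value 24+50=74
- metrics+queue: memory 16+5=21, value 15+50=65
- scheduler+queue: memory 13+5=18, value 9+50=59
Best: 87 rps.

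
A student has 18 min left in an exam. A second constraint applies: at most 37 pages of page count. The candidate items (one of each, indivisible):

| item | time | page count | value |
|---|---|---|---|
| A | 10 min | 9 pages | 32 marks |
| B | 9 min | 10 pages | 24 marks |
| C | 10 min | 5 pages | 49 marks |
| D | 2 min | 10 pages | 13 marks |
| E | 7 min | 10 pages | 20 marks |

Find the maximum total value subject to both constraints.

69 marks

Feasible sets respecting both limits:
- C+E: time 17, page count 15, value 69
- C+D: time 12, page count 15, value 62
- B+D+E: time 18, page count 30, value 57
Best: 69 marks.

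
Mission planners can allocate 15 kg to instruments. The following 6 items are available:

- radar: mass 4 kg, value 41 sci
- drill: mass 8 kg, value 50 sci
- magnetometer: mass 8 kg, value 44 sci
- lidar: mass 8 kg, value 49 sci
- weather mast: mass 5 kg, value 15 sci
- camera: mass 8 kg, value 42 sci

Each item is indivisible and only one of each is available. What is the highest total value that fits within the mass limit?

Check high-value combinations within 15 kg:
- radar+drill: mass 4+8=12, value 41+50=91
- radar+lidar: mass 4+8=12, value 41+49=90
- radar+magnetometer: mass 4+8=12, value 41+44=85
Best: 91 sci.

91 sci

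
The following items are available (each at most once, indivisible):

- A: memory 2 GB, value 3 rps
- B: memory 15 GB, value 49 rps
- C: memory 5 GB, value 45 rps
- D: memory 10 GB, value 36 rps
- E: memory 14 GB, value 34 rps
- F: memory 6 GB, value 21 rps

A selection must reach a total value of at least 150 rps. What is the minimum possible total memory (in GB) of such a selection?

Subsets with value ≥ 150, sorted by total memory:
- B+C+D+F: memory 36, value 151
- A+B+C+D+F: memory 38, value 154
- A+B+C+E+F: memory 42, value 152
Minimum memory: 36 GB.

36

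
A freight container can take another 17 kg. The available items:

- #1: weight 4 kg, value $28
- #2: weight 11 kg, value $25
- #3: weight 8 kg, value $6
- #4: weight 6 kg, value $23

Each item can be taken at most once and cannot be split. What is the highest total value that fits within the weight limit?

Check high-value combinations within 17 kg:
- #1+#2: weight 4+11=15, value 28+25=53
- #1+#4: weight 4+6=10, value 28+23=51
- #2+#4: weight 11+6=17, value 25+23=48
Best: $53.

$53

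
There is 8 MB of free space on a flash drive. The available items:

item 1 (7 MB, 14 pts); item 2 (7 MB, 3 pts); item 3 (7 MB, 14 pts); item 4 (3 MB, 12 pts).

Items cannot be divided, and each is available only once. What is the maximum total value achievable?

14 pts

Check high-value combinations within 8 MB:
- item 1: size 7, value 14
- item 3: size 7, value 14
- item 4: size 3, value 12
- item 2: size 7, value 3
Best: 14 pts.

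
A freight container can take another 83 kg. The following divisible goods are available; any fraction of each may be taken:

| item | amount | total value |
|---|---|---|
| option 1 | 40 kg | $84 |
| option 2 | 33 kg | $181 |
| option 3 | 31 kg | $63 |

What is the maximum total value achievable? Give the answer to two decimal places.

Take in order of value per unit:
- option 2 (181/33 per unit): all 33 → value 181, running total 181.00
- option 1 (84/40 per unit): all 40 → value 84, running total 265.00
- option 3 (63/31 per unit): 10 of 31 → value 10×63/31 = 20.3226, running total 285.32
Total 285.32.

285.32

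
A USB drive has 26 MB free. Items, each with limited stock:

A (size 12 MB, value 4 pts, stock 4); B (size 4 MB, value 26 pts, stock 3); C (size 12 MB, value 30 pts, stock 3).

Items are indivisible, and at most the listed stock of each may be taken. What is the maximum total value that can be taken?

108 pts

Top feasible selections:
- 3×B + 1×C: size 24, value 108
- 2×B + 1×C: size 20, value 82
- 1×A + 3×B: size 24, value 82
Best: 108 pts.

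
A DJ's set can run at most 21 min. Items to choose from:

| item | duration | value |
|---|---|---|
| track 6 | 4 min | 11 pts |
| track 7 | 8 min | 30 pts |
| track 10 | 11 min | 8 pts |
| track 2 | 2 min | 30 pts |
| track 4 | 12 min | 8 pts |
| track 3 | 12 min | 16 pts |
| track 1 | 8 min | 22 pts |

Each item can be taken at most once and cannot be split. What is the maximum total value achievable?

82 pts

Check high-value combinations within 21 min:
- track 7+track 2+track 1: duration 8+2+8=18, value 30+30+22=82
- track 6+track 7+track 2: duration 4+8+2=14, value 11+30+30=71
- track 7+track 10+track 2: duration 8+11+2=21, value 30+8+30=68
- track 6+track 2+track 1: duration 4+2+8=14, value 11+30+22=63
- track 6+track 7+track 1: duration 4+8+8=20, value 11+30+22=63
Best: 82 pts.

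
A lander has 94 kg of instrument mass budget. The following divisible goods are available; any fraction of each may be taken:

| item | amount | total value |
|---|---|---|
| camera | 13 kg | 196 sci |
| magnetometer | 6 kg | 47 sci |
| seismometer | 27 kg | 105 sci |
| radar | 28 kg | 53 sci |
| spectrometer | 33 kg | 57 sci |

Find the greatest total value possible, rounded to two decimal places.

435.55

Take in order of value per unit:
- camera (196/13 per unit): all 13 → value 196, running total 196.00
- magnetometer (47/6 per unit): all 6 → value 47, running total 243.00
- seismometer (105/27 per unit): all 27 → value 105, running total 348.00
- radar (53/28 per unit): all 28 → value 53, running total 401.00
- spectrometer (57/33 per unit): 20 of 33 → value 20×57/33 = 34.5455, running total 435.55
Total 435.55.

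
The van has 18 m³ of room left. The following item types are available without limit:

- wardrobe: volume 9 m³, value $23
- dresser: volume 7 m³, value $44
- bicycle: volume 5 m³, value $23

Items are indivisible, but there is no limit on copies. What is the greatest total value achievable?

Best value-per-unit is dresser at 44/7; filling with it alone gives 2×44 = 88.
Optimal mix: 1×dresser + 2×bicycle → volume 17, value 90.

$90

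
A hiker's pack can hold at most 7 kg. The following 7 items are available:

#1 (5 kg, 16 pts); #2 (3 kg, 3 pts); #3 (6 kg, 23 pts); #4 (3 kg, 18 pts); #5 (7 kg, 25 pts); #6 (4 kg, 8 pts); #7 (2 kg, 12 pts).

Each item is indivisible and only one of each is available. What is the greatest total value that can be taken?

This is a 0/1 knapsack; check combinations near the capacity.
- #4+#7: weight 3+2=5, value 18+12=30
- #1+#7: weight 5+2=7, value 16+12=28
- #4+#6: weight 3+4=7, value 18+8=26
- #5: weight 7, value 25
Best: 30 pts.

30 pts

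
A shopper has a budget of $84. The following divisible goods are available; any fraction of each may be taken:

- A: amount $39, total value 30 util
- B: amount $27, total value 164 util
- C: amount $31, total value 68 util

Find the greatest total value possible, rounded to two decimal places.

Take in order of value per unit:
- B (164/27 per unit): all 27 → value 164, running total 164.00
- C (68/31 per unit): all 31 → value 68, running total 232.00
- A (30/39 per unit): 26 of 39 → value 26×30/39 = 20.0000, running total 252.00
Total 252.00.

252.00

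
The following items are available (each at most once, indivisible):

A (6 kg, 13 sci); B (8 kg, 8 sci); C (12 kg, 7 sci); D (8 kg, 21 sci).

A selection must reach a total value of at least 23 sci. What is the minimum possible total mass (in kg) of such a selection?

Subsets with value ≥ 23, sorted by total mass:
- A+D: mass 14, value 34
- B+D: mass 16, value 29
Minimum mass: 14 kg.

14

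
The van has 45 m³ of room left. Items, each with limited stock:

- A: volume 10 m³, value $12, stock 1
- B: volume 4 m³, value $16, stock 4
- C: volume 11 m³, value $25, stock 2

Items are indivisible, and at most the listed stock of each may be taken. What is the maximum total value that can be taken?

Best selections within volume 45 and stock limits:
- 4×B + 2×C: volume 38, value 114
- 1×A + 3×B + 2×C: volume 44, value 110
- 1×A + 4×B + 1×C: volume 37, value 101
- 3×B + 2×C: volume 34, value 98
Best: $114.

$114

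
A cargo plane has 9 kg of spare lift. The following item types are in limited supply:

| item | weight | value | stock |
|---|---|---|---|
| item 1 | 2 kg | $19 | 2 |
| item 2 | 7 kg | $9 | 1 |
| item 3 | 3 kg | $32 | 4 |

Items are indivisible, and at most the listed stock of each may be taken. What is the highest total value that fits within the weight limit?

Best selections within weight 9 and stock limits:
- 3×item 3: weight 9, value 96
- 1×item 1 + 2×item 3: weight 8, value 83
- 2×item 1 + 1×item 3: weight 7, value 70
Best: $96.

$96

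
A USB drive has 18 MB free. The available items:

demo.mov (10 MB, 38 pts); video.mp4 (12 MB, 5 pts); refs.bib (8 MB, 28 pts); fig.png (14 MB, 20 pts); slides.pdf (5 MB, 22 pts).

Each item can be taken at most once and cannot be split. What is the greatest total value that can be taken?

Check high-value combinations within 18 MB:
- demo.mov+refs.bib: size 10+8=18, value 38+28=66
- demo.mov+slides.pdf: size 10+5=15, value 38+22=60
- refs.bib+slides.pdf: size 8+5=13, value 28+22=50
- demo.mov: size 10, value 38
Best: 66 pts.

66 pts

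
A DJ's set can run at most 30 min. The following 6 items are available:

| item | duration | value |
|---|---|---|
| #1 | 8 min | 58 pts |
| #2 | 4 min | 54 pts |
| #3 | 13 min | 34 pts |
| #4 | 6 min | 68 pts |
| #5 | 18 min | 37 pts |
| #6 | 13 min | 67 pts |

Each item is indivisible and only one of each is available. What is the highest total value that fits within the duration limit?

Check high-value combinations within 30 min:
- #1+#4+#6: duration 8+6+13=27, value 58+68+67=193
- #2+#4+#6: duration 4+6+13=23, value 54+68+67=189
- #1+#2+#4: duration 8+4+6=18, value 58+54+68=180
- #1+#2+#6: duration 8+4+13=25, value 58+54+67=179
Best: 193 pts.

193 pts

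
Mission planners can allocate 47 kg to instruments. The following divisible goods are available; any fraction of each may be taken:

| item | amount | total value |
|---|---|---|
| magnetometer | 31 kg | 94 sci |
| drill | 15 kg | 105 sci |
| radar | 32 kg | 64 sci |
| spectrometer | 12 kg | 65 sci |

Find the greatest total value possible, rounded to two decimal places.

Take in order of value per unit:
- drill (105/15 per unit): all 15 → value 105, running total 105.00
- spectrometer (65/12 per unit): all 12 → value 65, running total 170.00
- magnetometer (94/31 per unit): 20 of 31 → value 20×94/31 = 60.6452, running total 230.65
Total 230.65.

230.65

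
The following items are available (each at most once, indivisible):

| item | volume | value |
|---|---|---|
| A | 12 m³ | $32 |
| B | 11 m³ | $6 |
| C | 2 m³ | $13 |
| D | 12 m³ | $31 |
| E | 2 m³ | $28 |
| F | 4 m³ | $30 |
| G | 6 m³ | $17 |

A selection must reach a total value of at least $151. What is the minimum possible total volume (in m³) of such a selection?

38

Subsets with value ≥ 151, sorted by total volume:
- A+C+D+E+F+G: volume 38, value 151
- A+B+C+D+E+F+G: volume 49, value 157
Minimum volume: 38 m³.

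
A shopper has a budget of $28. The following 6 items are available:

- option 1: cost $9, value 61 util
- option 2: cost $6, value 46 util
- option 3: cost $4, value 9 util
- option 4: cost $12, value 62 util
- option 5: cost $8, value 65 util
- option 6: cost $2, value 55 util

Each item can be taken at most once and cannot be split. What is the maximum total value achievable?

228 util

Check high-value combinations within $28:
- option 2+option 4+option 5+option 6: cost 6+12+8+2=28, value 46+62+65+55=228
- option 1+option 2+option 5+option 6: cost 9+6+8+2=25, value 61+46+65+55=227
- option 3+option 4+option 5+option 6: cost 4+12+8+2=26, value 9+62+65+55=191
- option 1+option 3+option 5+option 6: cost 9+4+8+2=23, value 61+9+65+55=190
Best: 228 util.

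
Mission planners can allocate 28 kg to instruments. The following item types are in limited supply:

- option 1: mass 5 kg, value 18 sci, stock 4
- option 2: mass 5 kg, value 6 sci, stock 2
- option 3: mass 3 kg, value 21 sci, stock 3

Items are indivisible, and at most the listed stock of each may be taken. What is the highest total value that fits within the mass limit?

117 sci

Best selections within mass 28 and stock limits:
- 3×option 1 + 3×option 3: mass 24, value 117
- 4×option 1 + 2×option 3: mass 26, value 114
- 2×option 1 + 1×option 2 + 3×option 3: mass 24, value 105
Best: 117 sci.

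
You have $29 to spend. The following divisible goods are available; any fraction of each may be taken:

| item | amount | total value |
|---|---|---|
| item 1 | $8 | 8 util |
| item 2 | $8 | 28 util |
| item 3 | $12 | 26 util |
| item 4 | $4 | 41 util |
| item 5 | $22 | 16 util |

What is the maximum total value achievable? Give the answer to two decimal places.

100.00

Take in order of value per unit:
- item 4 (41/4 per unit): all 4 → value 41, running total 41.00
- item 2 (28/8 per unit): all 8 → value 28, running total 69.00
- item 3 (26/12 per unit): all 12 → value 26, running total 95.00
- item 1 (8/8 per unit): 5 of 8 → value 5×8/8 = 5.0000, running total 100.00
Total 100.00.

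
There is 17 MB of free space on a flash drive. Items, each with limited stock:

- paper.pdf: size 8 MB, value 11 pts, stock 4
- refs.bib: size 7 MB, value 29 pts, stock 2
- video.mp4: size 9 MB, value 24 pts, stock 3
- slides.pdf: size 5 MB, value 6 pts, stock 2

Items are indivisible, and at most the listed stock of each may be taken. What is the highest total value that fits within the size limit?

58 pts

Best selections within size 17 and stock limits:
- 2×refs.bib: size 14, value 58
- 1×refs.bib + 1×video.mp4: size 16, value 53
- 1×refs.bib + 2×slides.pdf: size 17, value 41
Best: 58 pts.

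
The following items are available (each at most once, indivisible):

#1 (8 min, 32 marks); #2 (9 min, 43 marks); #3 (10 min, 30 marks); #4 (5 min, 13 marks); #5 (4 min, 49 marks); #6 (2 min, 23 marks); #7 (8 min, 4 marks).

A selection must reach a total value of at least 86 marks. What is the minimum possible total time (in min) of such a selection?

Subsets with value ≥ 86, sorted by total time:
- #2+#5: time 13, value 92
- #1+#5+#6: time 14, value 104
Minimum time: 13 min.

13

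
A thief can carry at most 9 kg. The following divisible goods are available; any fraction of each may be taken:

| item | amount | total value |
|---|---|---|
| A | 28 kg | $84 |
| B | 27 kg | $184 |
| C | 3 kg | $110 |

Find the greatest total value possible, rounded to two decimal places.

150.89

Take in order of value per unit:
- C (110/3 per unit): all 3 → value 110, running total 110.00
- B (184/27 per unit): 6 of 27 → value 6×184/27 = 40.8889, running total 150.89
Total 150.89.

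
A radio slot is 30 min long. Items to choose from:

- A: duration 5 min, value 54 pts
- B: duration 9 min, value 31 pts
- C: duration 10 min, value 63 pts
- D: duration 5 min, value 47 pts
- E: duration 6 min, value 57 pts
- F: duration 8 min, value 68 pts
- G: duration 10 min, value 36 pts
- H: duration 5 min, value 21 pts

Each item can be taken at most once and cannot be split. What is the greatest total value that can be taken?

Check high-value combinations within 30 min:
- A+D+E+F+H: duration 5+5+6+8+5=29, value 54+47+57+68+21=247
- A+C+E+F: duration 5+10+6+8=29, value 54+63+57+68=242
- C+D+E+F: duration 10+5+6+8=29, value 63+47+57+68=235
Best: 247 pts.

247 pts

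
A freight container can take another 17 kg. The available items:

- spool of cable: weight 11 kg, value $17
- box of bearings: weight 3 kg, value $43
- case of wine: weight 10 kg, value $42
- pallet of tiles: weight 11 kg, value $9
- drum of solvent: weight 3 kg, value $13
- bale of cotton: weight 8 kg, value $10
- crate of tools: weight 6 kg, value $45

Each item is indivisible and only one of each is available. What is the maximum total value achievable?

$101

Check high-value combinations within 17 kg:
- box of bearings+drum of solvent+crate of tools: weight 3+3+6=12, value 43+13+45=101
- box of bearings+case of wine+drum of solvent: weight 3+10+3=16, value 43+42+13=98
- box of bearings+bale of cotton+crate of tools: weight 3+8+6=17, value 43+10+45=98
Best: $101.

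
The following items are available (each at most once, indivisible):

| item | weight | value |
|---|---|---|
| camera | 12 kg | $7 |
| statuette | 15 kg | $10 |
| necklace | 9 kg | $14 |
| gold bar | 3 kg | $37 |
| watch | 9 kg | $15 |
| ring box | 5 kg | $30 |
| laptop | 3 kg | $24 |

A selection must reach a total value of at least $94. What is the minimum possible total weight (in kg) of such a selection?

20

Subsets with value ≥ 94, sorted by total weight:
- gold bar+watch+ring box+laptop: weight 20, value 106
- necklace+gold bar+ring box+laptop: weight 20, value 105
- camera+gold bar+ring box+laptop: weight 23, value 98
Minimum weight: 20 kg.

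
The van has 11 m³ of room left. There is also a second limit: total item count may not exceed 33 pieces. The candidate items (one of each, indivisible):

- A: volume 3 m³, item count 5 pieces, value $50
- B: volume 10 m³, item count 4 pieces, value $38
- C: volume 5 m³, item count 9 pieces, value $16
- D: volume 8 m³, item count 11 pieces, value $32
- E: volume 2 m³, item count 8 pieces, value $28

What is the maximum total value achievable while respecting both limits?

$94

Feasible sets respecting both limits:
- A+C+E: volume 10, item count 22, value 94
- A+D: volume 11, item count 16, value 82
- A+E: volume 5, item count 13, value 78
- A+C: volume 8, item count 14, value 66
Best: $94.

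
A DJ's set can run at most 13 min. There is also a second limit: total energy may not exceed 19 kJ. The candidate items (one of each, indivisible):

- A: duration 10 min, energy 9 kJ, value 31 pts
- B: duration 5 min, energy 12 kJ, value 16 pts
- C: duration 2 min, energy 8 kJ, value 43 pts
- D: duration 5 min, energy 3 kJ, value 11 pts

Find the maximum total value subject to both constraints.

74 pts

Feasible sets respecting both limits:
- A+C: duration 12, energy 17, value 74
- C+D: duration 7, energy 11, value 54
- C: duration 2, energy 8, value 43
Best: 74 pts.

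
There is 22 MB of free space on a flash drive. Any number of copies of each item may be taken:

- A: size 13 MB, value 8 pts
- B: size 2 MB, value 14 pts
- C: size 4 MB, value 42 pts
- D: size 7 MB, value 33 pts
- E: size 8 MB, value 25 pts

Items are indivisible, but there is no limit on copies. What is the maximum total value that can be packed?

Best value-per-unit is C at 42/4; filling with it alone gives 5×42 = 210.
Optimal mix: 1×B + 5×C → size 22, value 224.

224 pts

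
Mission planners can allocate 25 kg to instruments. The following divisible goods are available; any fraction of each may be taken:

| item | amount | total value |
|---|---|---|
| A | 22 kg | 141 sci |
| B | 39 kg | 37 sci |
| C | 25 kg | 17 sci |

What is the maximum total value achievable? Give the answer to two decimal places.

143.85

Take in order of value per unit:
- A (141/22 per unit): all 22 → value 141, running total 141.00
- B (37/39 per unit): 3 of 39 → value 3×37/39 = 2.8462, running total 143.85
Total 143.85.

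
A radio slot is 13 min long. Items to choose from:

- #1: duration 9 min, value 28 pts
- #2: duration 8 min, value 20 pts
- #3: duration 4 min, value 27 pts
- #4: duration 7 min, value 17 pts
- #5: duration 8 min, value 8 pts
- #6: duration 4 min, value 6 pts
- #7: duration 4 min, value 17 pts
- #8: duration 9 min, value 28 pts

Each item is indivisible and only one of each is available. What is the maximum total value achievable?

Check high-value combinations within 13 min:
- #1+#3: duration 9+4=13, value 28+27=55
- #3+#8: duration 4+9=13, value 27+28=55
- #3+#6+#7: duration 4+4+4=12, value 27+6+17=50
- #2+#3: duration 8+4=12, value 20+27=47
Best: 55 pts.

55 pts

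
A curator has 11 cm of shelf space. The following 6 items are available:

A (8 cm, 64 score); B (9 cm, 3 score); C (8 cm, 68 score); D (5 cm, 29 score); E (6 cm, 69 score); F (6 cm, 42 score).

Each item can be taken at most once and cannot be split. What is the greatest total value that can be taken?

Check high-value combinations within 11 cm:
- D+E: length 5+6=11, value 29+69=98
- D+F: length 5+6=11, value 29+42=71
- E: length 6, value 69
- C: length 8, value 68
Best: 98 score.

98 score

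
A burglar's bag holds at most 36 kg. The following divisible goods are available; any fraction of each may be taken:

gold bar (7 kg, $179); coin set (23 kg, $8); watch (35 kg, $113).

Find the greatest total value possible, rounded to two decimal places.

Take in order of value per unit:
- gold bar (179/7 per unit): all 7 → value 179, running total 179.00
- watch (113/35 per unit): 29 of 35 → value 29×113/35 = 93.6286, running total 272.63
Total 272.63.

272.63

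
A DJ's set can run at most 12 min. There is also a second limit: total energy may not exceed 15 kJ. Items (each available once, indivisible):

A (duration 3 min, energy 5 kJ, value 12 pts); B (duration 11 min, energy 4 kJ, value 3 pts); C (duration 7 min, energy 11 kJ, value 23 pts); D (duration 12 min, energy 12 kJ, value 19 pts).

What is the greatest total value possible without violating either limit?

Feasible sets respecting both limits:
- C: duration 7, energy 11, value 23
- D: duration 12, energy 12, value 19
- A: duration 3, energy 5, value 12
Best: 23 pts.

23 pts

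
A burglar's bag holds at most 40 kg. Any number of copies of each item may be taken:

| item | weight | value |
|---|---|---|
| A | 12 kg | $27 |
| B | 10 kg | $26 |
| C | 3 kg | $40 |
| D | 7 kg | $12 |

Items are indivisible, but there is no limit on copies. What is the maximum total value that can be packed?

Best value-per-unit is C at 40/3, and filling with it alone uses weight 13×3=39. No mix of the others beats 13×40 = 520.

$520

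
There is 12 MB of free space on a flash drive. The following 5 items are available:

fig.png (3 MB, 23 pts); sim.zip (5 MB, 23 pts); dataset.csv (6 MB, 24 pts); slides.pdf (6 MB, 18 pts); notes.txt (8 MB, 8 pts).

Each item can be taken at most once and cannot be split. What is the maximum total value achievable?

47 pts

This is a 0/1 knapsack; check combinations near the capacity.
- fig.png+dataset.csv: size 3+6=9, value 23+24=47
- sim.zip+dataset.csv: size 5+6=11, value 23+24=47
- fig.png+sim.zip: size 3+5=8, value 23+23=46
- dataset.csv+slides.pdf: size 6+6=12, value 24+18=42
- fig.png+slides.pdf: size 3+6=9, value 23+18=41
Best: 47 pts.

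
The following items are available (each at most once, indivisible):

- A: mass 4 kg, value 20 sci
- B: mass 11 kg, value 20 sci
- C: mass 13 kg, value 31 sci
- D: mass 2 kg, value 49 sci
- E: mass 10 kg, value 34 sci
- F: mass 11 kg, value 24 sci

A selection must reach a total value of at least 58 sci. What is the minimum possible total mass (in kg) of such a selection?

Subsets with value ≥ 58, sorted by total mass:
- A+D: mass 6, value 69
- D+E: mass 12, value 83
- D+F: mass 13, value 73
Minimum mass: 6 kg.

6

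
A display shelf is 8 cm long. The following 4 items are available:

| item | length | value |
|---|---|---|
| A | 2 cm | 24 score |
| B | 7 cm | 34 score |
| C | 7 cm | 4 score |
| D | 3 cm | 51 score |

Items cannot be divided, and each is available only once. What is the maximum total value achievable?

Check high-value combinations within 8 cm:
- A+D: length 2+3=5, value 24+51=75
- D: length 3, value 51
- B: length 7, value 34
- A: length 2, value 24
- C: length 7, value 4
Best: 75 score.

75 score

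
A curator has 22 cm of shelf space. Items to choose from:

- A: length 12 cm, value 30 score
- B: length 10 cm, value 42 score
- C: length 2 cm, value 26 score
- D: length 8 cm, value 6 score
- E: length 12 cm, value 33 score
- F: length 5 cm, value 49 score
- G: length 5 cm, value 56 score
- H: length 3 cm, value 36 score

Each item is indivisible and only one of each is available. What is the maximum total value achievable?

Check high-value combinations within 22 cm:
- B+C+F+G: length 10+2+5+5=22, value 42+26+49+56=173
- C+F+G+H: length 2+5+5+3=15, value 26+49+56+36=167
- B+C+G+H: length 10+2+5+3=20, value 42+26+56+36=160
Best: 173 score.

173 score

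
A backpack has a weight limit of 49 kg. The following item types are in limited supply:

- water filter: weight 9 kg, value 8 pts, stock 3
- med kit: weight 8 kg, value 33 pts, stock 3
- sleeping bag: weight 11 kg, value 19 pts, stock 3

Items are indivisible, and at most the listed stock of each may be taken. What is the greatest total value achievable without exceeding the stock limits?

137 pts

Best selections within weight 49 and stock limits:
- 3×med kit + 2×sleeping bag: weight 46, value 137
- 1×water filter + 3×med kit + 1×sleeping bag: weight 44, value 126
Best: 137 pts.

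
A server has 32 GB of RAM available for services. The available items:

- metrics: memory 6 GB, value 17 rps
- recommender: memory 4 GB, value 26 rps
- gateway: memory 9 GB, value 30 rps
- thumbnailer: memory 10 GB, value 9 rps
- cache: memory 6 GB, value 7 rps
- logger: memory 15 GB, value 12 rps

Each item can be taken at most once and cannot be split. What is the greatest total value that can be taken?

Check high-value combinations within 32 GB:
- metrics+recommender+gateway+thumbnailer: memory 6+4+9+10=29, value 17+26+30+9=82
- metrics+recommender+gateway+cache: memory 6+4+9+6=25, value 17+26+30+7=80
- metrics+recommender+gateway: memory 6+4+9=19, value 17+26+30=73
Best: 82 rps.

82 rps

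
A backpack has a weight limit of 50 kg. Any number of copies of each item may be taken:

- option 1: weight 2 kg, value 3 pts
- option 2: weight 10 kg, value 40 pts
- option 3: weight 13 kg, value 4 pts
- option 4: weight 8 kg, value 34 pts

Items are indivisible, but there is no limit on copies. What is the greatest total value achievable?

210 pts

Best value-per-unit is option 4 at 34/8; filling with it alone gives 6×34 = 204.
Optimal mix: 1×option 2 + 5×option 4 → weight 50, value 210.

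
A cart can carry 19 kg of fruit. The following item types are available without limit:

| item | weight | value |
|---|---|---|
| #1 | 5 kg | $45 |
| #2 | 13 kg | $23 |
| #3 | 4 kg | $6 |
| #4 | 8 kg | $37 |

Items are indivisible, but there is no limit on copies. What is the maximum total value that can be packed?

$141

Best value-per-unit is #1 at 45/5; filling with it alone gives 3×45 = 135.
Optimal mix: 3×#1 + 1×#3 → weight 19, value 141.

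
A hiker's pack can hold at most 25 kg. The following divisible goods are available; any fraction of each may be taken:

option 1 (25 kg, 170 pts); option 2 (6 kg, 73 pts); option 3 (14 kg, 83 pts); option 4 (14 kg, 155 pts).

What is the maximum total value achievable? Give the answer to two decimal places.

Take in order of value per unit:
- option 2 (73/6 per unit): all 6 → value 73, running total 73.00
- option 4 (155/14 per unit): all 14 → value 155, running total 228.00
- option 1 (170/25 per unit): 5 of 25 → value 5×170/25 = 34.0000, running total 262.00
Total 262.00.

262.00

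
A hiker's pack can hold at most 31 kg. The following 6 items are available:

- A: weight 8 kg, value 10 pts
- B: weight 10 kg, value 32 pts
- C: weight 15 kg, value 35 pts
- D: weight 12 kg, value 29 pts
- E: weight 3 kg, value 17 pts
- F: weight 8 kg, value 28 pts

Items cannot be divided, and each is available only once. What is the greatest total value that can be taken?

89 pts

This is a 0/1 knapsack; check combinations near the capacity.
- B+D+F: weight 10+12+8=30, value 32+29+28=89
- A+B+E+F: weight 8+10+3+8=29, value 10+32+17+28=87
- B+C+E: weight 10+15+3=28, value 32+35+17=84
- A+D+E+F: weight 8+12+3+8=31, value 10+29+17+28=84
Best: 89 pts.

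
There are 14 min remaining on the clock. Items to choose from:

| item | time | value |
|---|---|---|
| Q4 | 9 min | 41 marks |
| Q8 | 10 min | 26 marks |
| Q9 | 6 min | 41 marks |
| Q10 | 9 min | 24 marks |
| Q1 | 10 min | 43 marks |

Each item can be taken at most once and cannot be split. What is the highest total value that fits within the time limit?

43 marks

This is a 0/1 knapsack; check combinations near the capacity.
- Q1: time 10, value 43
- Q9: time 6, value 41
- Q4: time 9, value 41
- Q8: time 10, value 26
- Q10: time 9, value 24
Best: 43 marks.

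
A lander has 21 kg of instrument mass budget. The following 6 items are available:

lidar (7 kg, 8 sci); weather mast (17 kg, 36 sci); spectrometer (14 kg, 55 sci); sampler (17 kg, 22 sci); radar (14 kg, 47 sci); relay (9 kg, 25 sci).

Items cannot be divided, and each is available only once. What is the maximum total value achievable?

This is a 0/1 knapsack; check combinations near the capacity.
- lidar+spectrometer: mass 7+14=21, value 8+55=63
- spectrometer: mass 14, value 55
- lidar+radar: mass 7+14=21, value 8+47=55
Best: 63 sci.

63 sci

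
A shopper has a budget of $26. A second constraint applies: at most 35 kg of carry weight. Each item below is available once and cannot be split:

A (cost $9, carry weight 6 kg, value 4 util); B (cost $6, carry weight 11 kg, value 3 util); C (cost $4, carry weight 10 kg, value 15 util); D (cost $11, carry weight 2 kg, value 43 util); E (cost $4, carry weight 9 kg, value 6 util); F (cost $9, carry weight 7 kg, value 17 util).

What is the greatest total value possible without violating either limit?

Feasible sets respecting both limits:
- C+D+F: cost 24, carry weight 19, value 75
- B+C+D+E: cost 25, carry weight 32, value 67
- D+E+F: cost 24, carry weight 18, value 66
- C+D+E: cost 19, carry weight 21, value 64
Best: 75 util.

75 util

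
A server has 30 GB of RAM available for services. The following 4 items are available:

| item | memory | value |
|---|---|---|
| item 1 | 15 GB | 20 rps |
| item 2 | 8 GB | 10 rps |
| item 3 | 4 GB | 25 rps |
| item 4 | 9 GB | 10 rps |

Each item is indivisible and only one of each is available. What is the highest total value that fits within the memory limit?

This is a 0/1 knapsack; check combinations near the capacity.
- item 1+item 2+item 3: memory 15+8+4=27, value 20+10+25=55
- item 1+item 3+item 4: memory 15+4+9=28, value 20+25+10=55
- item 1+item 3: memory 15+4=19, value 20+25=45
Best: 55 rps.

55 rps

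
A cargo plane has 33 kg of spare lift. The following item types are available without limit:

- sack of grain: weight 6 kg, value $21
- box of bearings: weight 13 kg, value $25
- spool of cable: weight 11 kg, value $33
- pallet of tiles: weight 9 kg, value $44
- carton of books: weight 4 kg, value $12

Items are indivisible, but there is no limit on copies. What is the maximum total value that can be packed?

Best value-per-unit is pallet of tiles at 44/9; filling with it alone gives 3×44 = 132.
Optimal mix: 1×sack of grain + 3×pallet of tiles → weight 33, value 153.

$153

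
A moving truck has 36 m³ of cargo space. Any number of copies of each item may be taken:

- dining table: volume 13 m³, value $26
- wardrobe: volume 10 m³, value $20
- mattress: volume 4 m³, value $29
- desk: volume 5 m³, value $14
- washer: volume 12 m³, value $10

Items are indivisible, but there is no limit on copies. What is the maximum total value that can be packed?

$261

Best value-per-unit is mattress at 29/4, and filling with it alone uses volume 9×4=36. No mix of the others beats 9×29 = 261.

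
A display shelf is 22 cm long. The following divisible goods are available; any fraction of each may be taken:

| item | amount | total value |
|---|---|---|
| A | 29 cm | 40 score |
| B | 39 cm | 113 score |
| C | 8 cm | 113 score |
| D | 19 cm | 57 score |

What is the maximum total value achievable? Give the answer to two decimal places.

155.00

Take in order of value per unit:
- C (113/8 per unit): all 8 → value 113, running total 113.00
- D (57/19 per unit): 14 of 19 → value 14×57/19 = 42.0000, running total 155.00
Total 155.00.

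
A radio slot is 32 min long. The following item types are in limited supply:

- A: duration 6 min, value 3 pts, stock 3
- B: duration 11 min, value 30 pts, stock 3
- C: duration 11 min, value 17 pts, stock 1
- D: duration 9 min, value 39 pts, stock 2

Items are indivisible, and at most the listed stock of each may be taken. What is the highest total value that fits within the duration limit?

108 pts

Top feasible selections:
- 1×B + 2×D: duration 29, value 108
- 2×B + 1×D: duration 31, value 99
Best: 108 pts.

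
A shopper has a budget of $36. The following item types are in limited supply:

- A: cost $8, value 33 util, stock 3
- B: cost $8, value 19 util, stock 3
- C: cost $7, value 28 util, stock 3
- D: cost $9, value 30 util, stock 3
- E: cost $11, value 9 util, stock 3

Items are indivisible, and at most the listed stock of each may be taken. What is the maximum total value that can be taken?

129 util

Best selections within cost 36 and stock limits:
- 3×A + 1×D: cost 33, value 129
- 3×A + 1×C: cost 31, value 127
Best: 129 util.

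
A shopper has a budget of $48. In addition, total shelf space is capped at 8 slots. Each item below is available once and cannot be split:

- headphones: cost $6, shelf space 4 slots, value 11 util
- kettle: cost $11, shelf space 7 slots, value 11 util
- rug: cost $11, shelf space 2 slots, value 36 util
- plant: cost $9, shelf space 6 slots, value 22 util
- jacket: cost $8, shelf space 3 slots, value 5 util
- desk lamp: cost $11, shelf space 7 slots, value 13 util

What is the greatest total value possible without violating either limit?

58 util

Feasible sets respecting both limits:
- rug+plant: cost 20, shelf space 8, value 58
- headphones+rug: cost 17, shelf space 6, value 47
- rug+jacket: cost 19, shelf space 5, value 41
- rug: cost 11, shelf space 2, value 36
Best: 58 util.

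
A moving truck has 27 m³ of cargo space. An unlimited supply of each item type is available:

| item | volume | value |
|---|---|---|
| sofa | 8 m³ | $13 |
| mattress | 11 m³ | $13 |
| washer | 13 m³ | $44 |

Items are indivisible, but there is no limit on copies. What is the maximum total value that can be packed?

$88

Best value-per-unit is washer at 44/13, and filling with it alone uses volume 2×13=26. No mix of the others beats 2×44 = 88.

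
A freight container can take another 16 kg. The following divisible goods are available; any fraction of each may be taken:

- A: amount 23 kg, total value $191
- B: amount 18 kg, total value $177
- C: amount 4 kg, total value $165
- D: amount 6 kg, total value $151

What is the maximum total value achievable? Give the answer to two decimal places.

375.00

Take in order of value per unit:
- C (165/4 per unit): all 4 → value 165, running total 165.00
- D (151/6 per unit): all 6 → value 151, running total 316.00
- B (177/18 per unit): 6 of 18 → value 6×177/18 = 59.0000, running total 375.00
Total 375.00.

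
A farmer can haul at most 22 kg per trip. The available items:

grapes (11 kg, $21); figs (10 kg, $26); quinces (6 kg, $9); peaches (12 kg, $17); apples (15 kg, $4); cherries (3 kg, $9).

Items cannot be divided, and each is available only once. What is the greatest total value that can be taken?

This is a 0/1 knapsack; check combinations near the capacity.
- grapes+figs: weight 11+10=21, value 21+26=47
- figs+quinces+cherries: weight 10+6+3=19, value 26+9+9=44
- figs+peaches: weight 10+12=22, value 26+17=43
- grapes+quinces+cherries: weight 11+6+3=20, value 21+9+9=39
- figs+cherries: weight 10+3=13, value 26+9=35
Best: $47.

$47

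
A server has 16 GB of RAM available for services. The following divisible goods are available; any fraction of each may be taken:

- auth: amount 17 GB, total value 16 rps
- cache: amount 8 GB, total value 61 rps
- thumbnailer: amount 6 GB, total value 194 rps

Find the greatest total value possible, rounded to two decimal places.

256.88

Take in order of value per unit:
- thumbnailer (194/6 per unit): all 6 → value 194, running total 194.00
- cache (61/8 per unit): all 8 → value 61, running total 255.00
- auth (16/17 per unit): 2 of 17 → value 2×16/17 = 1.8824, running total 256.88
Total 256.88.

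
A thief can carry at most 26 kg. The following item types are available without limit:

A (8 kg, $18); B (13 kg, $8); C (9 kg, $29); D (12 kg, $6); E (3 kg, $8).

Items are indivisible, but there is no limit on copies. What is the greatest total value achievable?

Best value-per-unit is C at 29/9; filling with it alone gives 2×29 = 58.
Optimal mix: 1×A + 2×C → weight 26, value 76.

$76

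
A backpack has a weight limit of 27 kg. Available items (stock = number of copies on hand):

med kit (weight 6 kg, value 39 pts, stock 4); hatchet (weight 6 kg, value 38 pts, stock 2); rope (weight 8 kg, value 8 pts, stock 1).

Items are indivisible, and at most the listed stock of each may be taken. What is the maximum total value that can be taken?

156 pts

Top feasible selections:
- 4×med kit: weight 24, value 156
- 3×med kit + 1×hatchet: weight 24, value 155
Best: 156 pts.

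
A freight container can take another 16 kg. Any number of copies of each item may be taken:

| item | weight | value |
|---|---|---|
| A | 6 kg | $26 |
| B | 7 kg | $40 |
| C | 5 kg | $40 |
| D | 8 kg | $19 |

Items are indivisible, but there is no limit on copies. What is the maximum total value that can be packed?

Best value-per-unit is C at 40/5, and filling with it alone uses weight 3×5=15. No mix of the others beats 3×40 = 120.

$120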